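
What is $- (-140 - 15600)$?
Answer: $15740$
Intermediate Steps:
$- (-140 - 15600) = \left(-1\right) \left(-15740\right) = 15740$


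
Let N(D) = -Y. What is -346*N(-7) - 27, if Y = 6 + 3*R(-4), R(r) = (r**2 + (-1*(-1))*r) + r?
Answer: 10353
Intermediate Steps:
R(r) = r**2 + 2*r (R(r) = (r**2 + 1*r) + r = (r**2 + r) + r = (r + r**2) + r = r**2 + 2*r)
Y = 30 (Y = 6 + 3*(-4*(2 - 4)) = 6 + 3*(-4*(-2)) = 6 + 3*8 = 6 + 24 = 30)
N(D) = -30 (N(D) = -1*30 = -30)
-346*N(-7) - 27 = -346*(-30) - 27 = 10380 - 27 = 10353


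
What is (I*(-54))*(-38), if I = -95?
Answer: -194940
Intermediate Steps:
(I*(-54))*(-38) = -95*(-54)*(-38) = 5130*(-38) = -194940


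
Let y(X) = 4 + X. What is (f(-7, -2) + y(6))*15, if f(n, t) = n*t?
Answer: 360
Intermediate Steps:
(f(-7, -2) + y(6))*15 = (-7*(-2) + (4 + 6))*15 = (14 + 10)*15 = 24*15 = 360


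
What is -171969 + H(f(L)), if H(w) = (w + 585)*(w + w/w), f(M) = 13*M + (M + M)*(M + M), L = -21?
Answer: 2925423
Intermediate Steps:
f(M) = 4*M² + 13*M (f(M) = 13*M + (2*M)*(2*M) = 13*M + 4*M² = 4*M² + 13*M)
H(w) = (1 + w)*(585 + w) (H(w) = (585 + w)*(w + 1) = (585 + w)*(1 + w) = (1 + w)*(585 + w))
-171969 + H(f(L)) = -171969 + (585 + (-21*(13 + 4*(-21)))² + 586*(-21*(13 + 4*(-21)))) = -171969 + (585 + (-21*(13 - 84))² + 586*(-21*(13 - 84))) = -171969 + (585 + (-21*(-71))² + 586*(-21*(-71))) = -171969 + (585 + 1491² + 586*1491) = -171969 + (585 + 2223081 + 873726) = -171969 + 3097392 = 2925423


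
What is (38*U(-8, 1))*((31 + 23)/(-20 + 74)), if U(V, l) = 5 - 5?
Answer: 0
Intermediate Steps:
U(V, l) = 0
(38*U(-8, 1))*((31 + 23)/(-20 + 74)) = (38*0)*((31 + 23)/(-20 + 74)) = 0*(54/54) = 0*(54*(1/54)) = 0*1 = 0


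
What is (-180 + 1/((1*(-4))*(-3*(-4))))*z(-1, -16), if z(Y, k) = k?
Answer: 8641/3 ≈ 2880.3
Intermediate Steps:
(-180 + 1/((1*(-4))*(-3*(-4))))*z(-1, -16) = (-180 + 1/((1*(-4))*(-3*(-4))))*(-16) = (-180 + 1/(-4*12))*(-16) = (-180 + 1/(-48))*(-16) = (-180 - 1/48)*(-16) = -8641/48*(-16) = 8641/3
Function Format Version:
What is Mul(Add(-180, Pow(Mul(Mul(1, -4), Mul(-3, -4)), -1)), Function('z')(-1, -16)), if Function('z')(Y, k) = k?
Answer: Rational(8641, 3) ≈ 2880.3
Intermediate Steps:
Mul(Add(-180, Pow(Mul(Mul(1, -4), Mul(-3, -4)), -1)), Function('z')(-1, -16)) = Mul(Add(-180, Pow(Mul(Mul(1, -4), Mul(-3, -4)), -1)), -16) = Mul(Add(-180, Pow(Mul(-4, 12), -1)), -16) = Mul(Add(-180, Pow(-48, -1)), -16) = Mul(Add(-180, Rational(-1, 48)), -16) = Mul(Rational(-8641, 48), -16) = Rational(8641, 3)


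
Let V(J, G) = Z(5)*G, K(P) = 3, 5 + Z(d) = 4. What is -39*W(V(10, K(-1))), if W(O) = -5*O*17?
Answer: -9945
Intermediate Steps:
Z(d) = -1 (Z(d) = -5 + 4 = -1)
V(J, G) = -G
W(O) = -85*O
-39*W(V(10, K(-1))) = -(-3315)*(-1*3) = -(-3315)*(-3) = -39*255 = -9945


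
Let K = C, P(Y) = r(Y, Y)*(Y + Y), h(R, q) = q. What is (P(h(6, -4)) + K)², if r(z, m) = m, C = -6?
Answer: 676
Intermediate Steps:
P(Y) = 2*Y² (P(Y) = Y*(Y + Y) = Y*(2*Y) = 2*Y²)
K = -6
(P(h(6, -4)) + K)² = (2*(-4)² - 6)² = (2*16 - 6)² = (32 - 6)² = 26² = 676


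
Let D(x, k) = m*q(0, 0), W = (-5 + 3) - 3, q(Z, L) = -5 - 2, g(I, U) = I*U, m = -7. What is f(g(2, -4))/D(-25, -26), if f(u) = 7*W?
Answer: -5/7 ≈ -0.71429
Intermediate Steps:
q(Z, L) = -7
W = -5 (W = -2 - 3 = -5)
D(x, k) = 49 (D(x, k) = -7*(-7) = 49)
f(u) = -35 (f(u) = 7*(-5) = -35)
f(g(2, -4))/D(-25, -26) = -35/49 = -35*1/49 = -5/7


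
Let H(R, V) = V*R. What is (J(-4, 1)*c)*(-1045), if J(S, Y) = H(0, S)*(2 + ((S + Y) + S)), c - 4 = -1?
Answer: 0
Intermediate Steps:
c = 3 (c = 4 - 1 = 3)
H(R, V) = R*V
J(S, Y) = 0 (J(S, Y) = (0*S)*(2 + ((S + Y) + S)) = 0*(2 + (Y + 2*S)) = 0*(2 + Y + 2*S) = 0)
(J(-4, 1)*c)*(-1045) = (0*3)*(-1045) = 0*(-1045) = 0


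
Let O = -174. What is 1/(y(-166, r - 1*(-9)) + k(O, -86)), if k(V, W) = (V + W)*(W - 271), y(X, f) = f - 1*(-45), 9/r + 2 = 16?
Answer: 14/1300245 ≈ 1.0767e-5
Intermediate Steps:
r = 9/14 (r = 9/(-2 + 16) = 9/14 ≈ 0.64286)
y(X, f) = 45 + f (y(X, f) = f + 45 = 45 + f)
k(V, W) = (-271 + W)*(V + W) (k(V, W) = (V + W)*(-271 + W) = (-271 + W)*(V + W))
1/(y(-166, r - 1*(-9)) + k(O, -86)) = 1/((45 + (9/14 - 1*(-9))) + ((-86)² - 271*(-174) - 271*(-86) - 174*(-86))) = 1/((45 + (9/14 + 9)) + (7396 + 47154 + 23306 + 14964)) = 1/((45 + 135/14) + 92820) = 1/(765/14 + 92820) = 1/(1300245/14) = 14/1300245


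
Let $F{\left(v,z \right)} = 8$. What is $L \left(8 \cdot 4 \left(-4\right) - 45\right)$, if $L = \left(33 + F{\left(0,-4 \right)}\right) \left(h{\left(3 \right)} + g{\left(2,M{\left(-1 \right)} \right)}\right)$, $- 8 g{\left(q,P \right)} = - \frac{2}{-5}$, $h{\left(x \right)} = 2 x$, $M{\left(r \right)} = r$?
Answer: $- \frac{844067}{20} \approx -42203.0$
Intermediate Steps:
$g{\left(q,P \right)} = - \frac{1}{20}$ ($g{\left(q,P \right)} = - \frac{\left(-2\right) \frac{1}{-5}}{8} = - \frac{\left(-2\right) \left(- \frac{1}{5}\right)}{8} = \left(- \frac{1}{8}\right) \frac{2}{5} = - \frac{1}{20}$)
$L = \frac{4879}{20}$ ($L = \left(33 + 8\right) \left(2 \cdot 3 - \frac{1}{20}\right) = 41 \left(6 - \frac{1}{20}\right) = 41 \cdot \frac{119}{20} = \frac{4879}{20} \approx 243.95$)
$L \left(8 \cdot 4 \left(-4\right) - 45\right) = \frac{4879 \left(8 \cdot 4 \left(-4\right) - 45\right)}{20} = \frac{4879 \left(32 \left(-4\right) - 45\right)}{20} = \frac{4879 \left(-128 - 45\right)}{20} = \frac{4879}{20} \left(-173\right) = - \frac{844067}{20}$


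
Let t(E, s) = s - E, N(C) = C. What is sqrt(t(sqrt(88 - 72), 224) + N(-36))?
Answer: 2*sqrt(46) ≈ 13.565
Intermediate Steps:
sqrt(t(sqrt(88 - 72), 224) + N(-36)) = sqrt((224 - sqrt(88 - 72)) - 36) = sqrt((224 - sqrt(16)) - 36) = sqrt((224 - 1*4) - 36) = sqrt((224 - 4) - 36) = sqrt(220 - 36) = sqrt(184) = 2*sqrt(46)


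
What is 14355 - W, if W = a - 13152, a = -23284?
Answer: 50791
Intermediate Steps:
W = -36436 (W = -23284 - 13152 = -36436)
14355 - W = 14355 - 1*(-36436) = 14355 + 36436 = 50791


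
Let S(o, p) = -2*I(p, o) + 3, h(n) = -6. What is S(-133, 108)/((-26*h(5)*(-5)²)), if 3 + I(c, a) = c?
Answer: -69/1300 ≈ -0.053077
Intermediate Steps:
I(c, a) = -3 + c
S(o, p) = 9 - 2*p (S(o, p) = -2*(-3 + p) + 3 = (6 - 2*p) + 3 = 9 - 2*p)
S(-133, 108)/((-26*h(5)*(-5)²)) = (9 - 2*108)/((-26*(-6)*(-5)²)) = (9 - 216)/((156*25)) = -207/3900 = -207*1/3900 = -69/1300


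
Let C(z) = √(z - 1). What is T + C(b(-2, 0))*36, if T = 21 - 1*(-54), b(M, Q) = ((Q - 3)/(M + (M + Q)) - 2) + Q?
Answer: 75 + 54*I ≈ 75.0 + 54.0*I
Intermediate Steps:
b(M, Q) = -2 + Q + (-3 + Q)/(Q + 2*M) (b(M, Q) = ((-3 + Q)/(Q + 2*M) - 2) + Q = (-2 + (-3 + Q)/(Q + 2*M)) + Q = -2 + Q + (-3 + Q)/(Q + 2*M))
C(z) = √(-1 + z)
T = 75 (T = 21 + 54 = 75)
T + C(b(-2, 0))*36 = 75 + √(-1 + (-3 + 0² - 1*0 - 4*(-2) + 2*(-2)*0)/(0 + 2*(-2)))*36 = 75 + √(-1 + (-3 + 0 + 0 + 8 + 0)/(0 - 4))*36 = 75 + √(-1 + 5/(-4))*36 = 75 + √(-1 - ¼*5)*36 = 75 + √(-1 - 5/4)*36 = 75 + √(-9/4)*36 = 75 + (3*I/2)*36 = 75 + 54*I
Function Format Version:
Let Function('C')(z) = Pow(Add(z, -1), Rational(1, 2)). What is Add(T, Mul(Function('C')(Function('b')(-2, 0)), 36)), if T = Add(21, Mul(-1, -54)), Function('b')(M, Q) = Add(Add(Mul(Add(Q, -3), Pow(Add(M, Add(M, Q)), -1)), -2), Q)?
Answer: Add(75, Mul(54, I)) ≈ Add(75.000, Mul(54.000, I))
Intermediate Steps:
Function('b')(M, Q) = Add(-2, Q, Mul(Pow(Add(Q, Mul(2, M)), -1), Add(-3, Q))) (Function('b')(M, Q) = Add(Add(Mul(Add(-3, Q), Pow(Add(Q, Mul(2, M)), -1)), -2), Q) = Add(Add(Mul(Pow(Add(Q, Mul(2, M)), -1), Add(-3, Q)), -2), Q) = Add(Add(-2, Mul(Pow(Add(Q, Mul(2, M)), -1), Add(-3, Q))), Q) = Add(-2, Q, Mul(Pow(Add(Q, Mul(2, M)), -1), Add(-3, Q))))
Function('C')(z) = Pow(Add(-1, z), Rational(1, 2))
T = 75 (T = Add(21, 54) = 75)
Add(T, Mul(Function('C')(Function('b')(-2, 0)), 36)) = Add(75, Mul(Pow(Add(-1, Mul(Pow(Add(0, Mul(2, -2)), -1), Add(-3, Pow(0, 2), Mul(-1, 0), Mul(-4, -2), Mul(2, -2, 0)))), Rational(1, 2)), 36)) = Add(75, Mul(Pow(Add(-1, Mul(Pow(Add(0, -4), -1), Add(-3, 0, 0, 8, 0))), Rational(1, 2)), 36)) = Add(75, Mul(Pow(Add(-1, Mul(Pow(-4, -1), 5)), Rational(1, 2)), 36)) = Add(75, Mul(Pow(Add(-1, Mul(Rational(-1, 4), 5)), Rational(1, 2)), 36)) = Add(75, Mul(Pow(Add(-1, Rational(-5, 4)), Rational(1, 2)), 36)) = Add(75, Mul(Pow(Rational(-9, 4), Rational(1, 2)), 36)) = Add(75, Mul(Mul(Rational(3, 2), I), 36)) = Add(75, Mul(54, I))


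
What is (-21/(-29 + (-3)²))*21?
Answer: 441/20 ≈ 22.050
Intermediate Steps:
(-21/(-29 + (-3)²))*21 = (-21/(-29 + 9))*21 = (-21/(-20))*21 = -1/20*(-21)*21 = (21/20)*21 = 441/20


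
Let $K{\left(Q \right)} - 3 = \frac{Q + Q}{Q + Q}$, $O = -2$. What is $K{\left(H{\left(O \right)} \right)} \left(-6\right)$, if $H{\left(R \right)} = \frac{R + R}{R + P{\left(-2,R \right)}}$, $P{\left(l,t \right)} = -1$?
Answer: $-24$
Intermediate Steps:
$H{\left(R \right)} = \frac{2 R}{-1 + R}$ ($H{\left(R \right)} = \frac{R + R}{R - 1} = \frac{2 R}{-1 + R}$)
$K{\left(Q \right)} = 4$ ($K{\left(Q \right)} = 3 + \frac{Q + Q}{Q + Q} = 3 + \frac{2 Q}{2 Q} = 3 + 2 Q \frac{1}{2 Q} = 3 + 1 = 4$)
$K{\left(H{\left(O \right)} \right)} \left(-6\right) = 4 \left(-6\right) = -24$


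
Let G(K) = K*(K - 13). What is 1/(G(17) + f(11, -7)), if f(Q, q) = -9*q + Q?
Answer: 1/142 ≈ 0.0070423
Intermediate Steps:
f(Q, q) = Q - 9*q
G(K) = K*(-13 + K)
1/(G(17) + f(11, -7)) = 1/(17*(-13 + 17) + (11 - 9*(-7))) = 1/(17*4 + (11 + 63)) = 1/(68 + 74) = 1/142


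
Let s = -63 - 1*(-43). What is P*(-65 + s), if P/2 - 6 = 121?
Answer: -21590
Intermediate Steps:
P = 254 (P = 12 + 2*121 = 12 + 242 = 254)
s = -20 (s = -63 + 43 = -20)
P*(-65 + s) = 254*(-65 - 20) = 254*(-85) = -21590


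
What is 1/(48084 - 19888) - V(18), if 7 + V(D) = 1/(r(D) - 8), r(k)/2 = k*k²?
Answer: 575137873/82163144 ≈ 6.9999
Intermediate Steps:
r(k) = 2*k³ (r(k) = 2*(k*k²) = 2*k³)
V(D) = -7 + 1/(-8 + 2*D³) (V(D) = -7 + 1/(2*D³ - 8) = -7 + 1/(-8 + 2*D³))
1/(48084 - 19888) - V(18) = 1/(48084 - 19888) - (57 - 14*18³)/(2*(-4 + 18³)) = 1/28196 - (57 - 14*5832)/(2*(-4 + 5832)) = 1/28196 - (57 - 81648)/(2*5828) = 1/28196 - (-81591)/(2*5828) = 1/28196 - 1*(-81591/11656) = 1/28196 + 81591/11656 = 575137873/82163144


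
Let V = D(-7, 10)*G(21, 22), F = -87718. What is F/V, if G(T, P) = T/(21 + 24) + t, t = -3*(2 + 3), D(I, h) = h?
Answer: 131577/218 ≈ 603.56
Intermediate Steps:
t = -15 (t = -3*5 = -15)
G(T, P) = -15 + T/45 (G(T, P) = T/(21 + 24) - 15 = T/45 - 15 = -15 + T/45)
V = -436/3 (V = 10*(-15 + (1/45)*21) = 10*(-15 + 7/15) = 10*(-218/15) = -436/3 ≈ -145.33)
F/V = -87718/(-436/3) = -87718*(-3/436) = 131577/218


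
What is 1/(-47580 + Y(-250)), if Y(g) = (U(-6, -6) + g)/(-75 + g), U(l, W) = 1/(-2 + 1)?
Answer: -325/15463249 ≈ -2.1018e-5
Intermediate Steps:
U(l, W) = -1 (U(l, W) = 1/(-1) = -1)
Y(g) = (-1 + g)/(-75 + g)
1/(-47580 + Y(-250)) = 1/(-47580 + (-1 - 250)/(-75 - 250)) = 1/(-47580 - 251/(-325)) = 1/(-47580 - 1/325*(-251)) = 1/(-47580 + 251/325) = 1/(-15463249/325) = -325/15463249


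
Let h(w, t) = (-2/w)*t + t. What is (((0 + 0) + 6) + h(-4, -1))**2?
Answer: 81/4 ≈ 20.250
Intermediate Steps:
h(w, t) = t - 2*t/w (h(w, t) = -2*t/w + t = t - 2*t/w)
(((0 + 0) + 6) + h(-4, -1))**2 = (((0 + 0) + 6) - 1*(-2 - 4)/(-4))**2 = ((0 + 6) - 1*(-1/4)*(-6))**2 = (6 - 3/2)**2 = (9/2)**2 = 81/4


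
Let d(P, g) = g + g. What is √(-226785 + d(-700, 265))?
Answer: I*√226255 ≈ 475.66*I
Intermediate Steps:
d(P, g) = 2*g
√(-226785 + d(-700, 265)) = √(-226785 + 2*265) = √(-226785 + 530) = √(-226255) = I*√226255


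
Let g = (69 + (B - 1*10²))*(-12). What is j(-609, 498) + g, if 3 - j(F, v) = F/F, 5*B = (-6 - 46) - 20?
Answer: 2734/5 ≈ 546.80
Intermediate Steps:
B = -72/5 (B = ((-6 - 46) - 20)/5 = (-52 - 20)/5 = (⅕)*(-72) = -72/5 ≈ -14.400)
j(F, v) = 2 (j(F, v) = 3 - F/F = 3 - 1*1 = 3 - 1 = 2)
g = 2724/5 (g = (69 + (-72/5 - 1*10²))*(-12) = (69 + (-72/5 - 1*100))*(-12) = (69 + (-72/5 - 100))*(-12) = (69 - 572/5)*(-12) = -227/5*(-12) = 2724/5 ≈ 544.80)
j(-609, 498) + g = 2 + 2724/5 = 2734/5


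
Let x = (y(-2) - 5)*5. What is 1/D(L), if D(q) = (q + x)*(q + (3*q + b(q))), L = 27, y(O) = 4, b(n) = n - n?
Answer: 1/2376 ≈ 0.00042088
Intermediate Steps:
b(n) = 0
x = -5 (x = (4 - 5)*5 = -1*5 = -5)
D(q) = 4*q*(-5 + q) (D(q) = (q - 5)*(q + (3*q + 0)) = (-5 + q)*(q + 3*q) = (-5 + q)*(4*q) = 4*q*(-5 + q))
1/D(L) = 1/(4*27*(-5 + 27)) = 1/(4*27*22) = 1/2376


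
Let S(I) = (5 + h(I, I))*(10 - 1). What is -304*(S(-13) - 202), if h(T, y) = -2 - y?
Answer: 17632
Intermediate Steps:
S(I) = 27 - 9*I (S(I) = (5 + (-2 - I))*(10 - 1) = (3 - I)*9 = 27 - 9*I)
-304*(S(-13) - 202) = -304*((27 - 9*(-13)) - 202) = -304*((27 + 117) - 202) = -304*(144 - 202) = -304*(-58) = 17632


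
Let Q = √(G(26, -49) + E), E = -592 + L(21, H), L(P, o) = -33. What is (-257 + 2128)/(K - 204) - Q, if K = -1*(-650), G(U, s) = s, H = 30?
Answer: 1871/446 - I*√674 ≈ 4.1951 - 25.962*I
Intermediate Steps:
K = 650
E = -625 (E = -592 - 33 = -625)
Q = I*√674 (Q = √(-49 - 625) = √(-674) = I*√674 ≈ 25.962*I)
(-257 + 2128)/(K - 204) - Q = (-257 + 2128)/(650 - 204) - I*√674 = 1871/446 - I*√674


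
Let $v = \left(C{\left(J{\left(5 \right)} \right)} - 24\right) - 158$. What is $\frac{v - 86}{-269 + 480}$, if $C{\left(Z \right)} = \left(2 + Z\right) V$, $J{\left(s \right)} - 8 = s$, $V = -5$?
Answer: $- \frac{343}{211} \approx -1.6256$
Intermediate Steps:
$J{\left(s \right)} = 8 + s$
$C{\left(Z \right)} = -10 - 5 Z$ ($C{\left(Z \right)} = \left(2 + Z\right) \left(-5\right) = -10 - 5 Z$)
$v = -257$ ($v = \left(\left(-10 - 5 \left(8 + 5\right)\right) - 24\right) - 158 = \left(\left(-10 - 65\right) - 24\right) - 158 = \left(-75 - 24\right) - 158 = -99 - 158 = -257$)
$\frac{v - 86}{-269 + 480} = \frac{-257 - 86}{-269 + 480} = - \frac{343}{211}$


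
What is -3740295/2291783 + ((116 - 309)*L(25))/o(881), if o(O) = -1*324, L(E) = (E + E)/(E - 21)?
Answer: 664164755/114236568 ≈ 5.8139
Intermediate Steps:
L(E) = 2*E/(-21 + E) (L(E) = (2*E)/(-21 + E) = 2*E/(-21 + E))
o(O) = -324
-3740295/2291783 + ((116 - 309)*L(25))/o(881) = -3740295/2291783 + ((116 - 309)*(2*25/(-21 + 25)))/(-324) = -3740295*1/2291783 - 386*25/4*(-1/324) = -287715/176291 - 386*25/4*(-1/324) = -287715/176291 - 193*25/2*(-1/324) = -287715/176291 - 4825/2*(-1/324) = -287715/176291 + 4825/648 = 664164755/114236568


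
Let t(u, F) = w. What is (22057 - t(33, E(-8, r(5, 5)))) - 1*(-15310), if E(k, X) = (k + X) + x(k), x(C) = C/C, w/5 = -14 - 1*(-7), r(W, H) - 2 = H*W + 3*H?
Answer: 37402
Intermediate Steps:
r(W, H) = 2 + 3*H + H*W (r(W, H) = 2 + (H*W + 3*H) = 2 + (3*H + H*W) = 2 + 3*H + H*W)
w = -35 (w = 5*(-14 - 1*(-7)) = 5*(-14 + 7) = 5*(-7) = -35)
x(C) = 1
E(k, X) = 1 + X + k (E(k, X) = (k + X) + 1 = (X + k) + 1 = 1 + X + k)
t(u, F) = -35
(22057 - t(33, E(-8, r(5, 5)))) - 1*(-15310) = (22057 - 1*(-35)) - 1*(-15310) = (22057 + 35) + 15310 = 22092 + 15310 = 37402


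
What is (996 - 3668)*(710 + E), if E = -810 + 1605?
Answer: -4021360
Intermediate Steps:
E = 795
(996 - 3668)*(710 + E) = (996 - 3668)*(710 + 795) = -2672*1505 = -4021360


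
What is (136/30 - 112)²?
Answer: 2598544/225 ≈ 11549.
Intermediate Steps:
(136/30 - 112)² = (136*(1/30) - 112)² = (68/15 - 112)² = (-1612/15)² = 2598544/225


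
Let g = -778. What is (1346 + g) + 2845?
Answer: 3413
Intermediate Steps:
(1346 + g) + 2845 = (1346 - 778) + 2845 = 568 + 2845 = 3413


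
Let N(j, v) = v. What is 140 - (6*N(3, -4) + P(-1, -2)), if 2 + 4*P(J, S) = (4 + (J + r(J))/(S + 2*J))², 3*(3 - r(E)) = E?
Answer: 93071/576 ≈ 161.58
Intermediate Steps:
r(E) = 3 - E/3
P(J, S) = -½ + (4 + (3 + 2*J/3)/(S + 2*J))²/4 (P(J, S) = -½ + (4 + (J + (3 - J/3))/(S + 2*J))²/4 = -½ + (4 + (3 + 2*J/3)/(S + 2*J))²/4)
140 - (6*N(3, -4) + P(-1, -2)) = 140 - (6*(-4) + (-½ + (9 + 12*(-2) + 26*(-1))²/(36*(-2 + 2*(-1))²))) = 140 - (-24 + (-½ + (9 - 24 - 26)²/(36*(-2 - 2)²))) = 140 - (-24 + (-½ + (1/36)*(-41)²/(-4)²)) = 140 - (-24 + (-½ + (1/36)*(1/16)*1681)) = 140 - (-24 + (-½ + 1681/576)) = 140 - (-24 + 1393/576) = 140 - 1*(-12431/576) = 140 + 12431/576 = 93071/576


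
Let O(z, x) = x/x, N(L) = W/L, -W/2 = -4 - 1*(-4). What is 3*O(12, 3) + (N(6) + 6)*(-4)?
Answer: -21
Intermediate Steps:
W = 0 (W = -2*(-4 - 1*(-4)) = -2*(-4 + 4) = -2*0 = 0)
N(L) = 0 (N(L) = 0/L = 0)
O(z, x) = 1
3*O(12, 3) + (N(6) + 6)*(-4) = 3*1 + (0 + 6)*(-4) = 3 + 6*(-4) = 3 - 24 = -21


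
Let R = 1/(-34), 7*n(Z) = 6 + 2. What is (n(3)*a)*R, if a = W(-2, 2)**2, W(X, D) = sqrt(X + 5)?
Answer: -12/119 ≈ -0.10084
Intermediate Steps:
W(X, D) = sqrt(5 + X)
a = 3 (a = (sqrt(5 - 2))**2 = (sqrt(3))**2 = 3)
n(Z) = 8/7 (n(Z) = (6 + 2)/7 = (1/7)*8 = 8/7)
R = -1/34 ≈ -0.029412
(n(3)*a)*R = ((8/7)*3)*(-1/34) = (24/7)*(-1/34) = -12/119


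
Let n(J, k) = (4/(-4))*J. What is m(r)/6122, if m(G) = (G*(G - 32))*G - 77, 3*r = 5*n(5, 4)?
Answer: -38852/82647 ≈ -0.47010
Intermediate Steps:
n(J, k) = -J (n(J, k) = (4*(-¼))*J = -J)
r = -25/3 (r = (5*(-1*5))/3 = (5*(-5))/3 = (⅓)*(-25) = -25/3 ≈ -8.3333)
m(G) = -77 + G²*(-32 + G) (m(G) = (G*(-32 + G))*G - 77 = G²*(-32 + G) - 77 = -77 + G²*(-32 + G))
m(r)/6122 = (-77 + (-25/3)³ - 32*(-25/3)²)/6122 = (-77 - 15625/27 - 32*625/9)*(1/6122) = (-77 - 15625/27 - 20000/9)*(1/6122) = -77704/27*1/6122 = -38852/82647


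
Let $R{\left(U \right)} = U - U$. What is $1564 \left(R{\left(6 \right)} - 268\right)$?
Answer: $-419152$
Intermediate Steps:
$R{\left(U \right)} = 0$
$1564 \left(R{\left(6 \right)} - 268\right) = 1564 \left(0 - 268\right) = 1564 \left(-268\right) = -419152$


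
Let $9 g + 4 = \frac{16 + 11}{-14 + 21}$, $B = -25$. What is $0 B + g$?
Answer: $- \frac{1}{63} \approx -0.015873$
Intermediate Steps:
$g = - \frac{1}{63}$ ($g = - \frac{4}{9} + \frac{\left(16 + 11\right) \frac{1}{-14 + 21}}{9} = - \frac{4}{9} + \frac{27 \cdot \frac{1}{7}}{9} = - \frac{4}{9} + \frac{1}{9} \cdot \frac{27}{7} = - \frac{4}{9} + \frac{3}{7} = - \frac{1}{63} \approx -0.015873$)
$0 B + g = 0 \left(-25\right) - \frac{1}{63} = 0 - \frac{1}{63} = - \frac{1}{63}$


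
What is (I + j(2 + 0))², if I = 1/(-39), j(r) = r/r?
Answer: 1444/1521 ≈ 0.94938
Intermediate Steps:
j(r) = 1
I = -1/39 ≈ -0.025641
(I + j(2 + 0))² = (-1/39 + 1)² = (38/39)² = 1444/1521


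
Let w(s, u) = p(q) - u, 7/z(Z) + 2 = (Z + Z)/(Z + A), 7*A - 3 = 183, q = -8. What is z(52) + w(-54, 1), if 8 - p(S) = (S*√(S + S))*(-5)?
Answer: -623/186 - 160*I ≈ -3.3495 - 160.0*I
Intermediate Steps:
A = 186/7 (A = 3/7 + (⅐)*183 = 3/7 + 183/7 = 186/7 ≈ 26.571)
p(S) = 8 + 5*√2*S^(3/2) (p(S) = 8 - S*√(S + S)*(-5) = 8 - S*√(2*S)*(-5) = 8 - S*(√2*√S)*(-5) = 8 - √2*S^(3/2)*(-5) = 8 - (-5)*√2*S^(3/2) = 8 + 5*√2*S^(3/2))
z(Z) = 7/(-2 + 2*Z/(186/7 + Z)) (z(Z) = 7/(-2 + (Z + Z)/(Z + 186/7)) = 7/(-2 + (2*Z)/(186/7 + Z)) = 7/(-2 + 2*Z/(186/7 + Z)))
w(s, u) = 8 - u - 160*I (w(s, u) = (8 + 5*√2*(-8)^(3/2)) - u = (8 + 5*√2*(-16*I*√2)) - u = (8 - 160*I) - u = 8 - u - 160*I)
z(52) + w(-54, 1) = (-7/2 - 49/372*52) + (8 - 1*1 - 160*I) = (-7/2 - 637/93) + (8 - 1 - 160*I) = -1925/186 + (7 - 160*I) = -623/186 - 160*I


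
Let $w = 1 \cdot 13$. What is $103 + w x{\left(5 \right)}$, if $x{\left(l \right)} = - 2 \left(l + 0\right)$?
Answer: $-27$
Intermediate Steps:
$w = 13$
$x{\left(l \right)} = - 2 l$
$103 + w x{\left(5 \right)} = 103 + 13 \left(\left(-2\right) 5\right) = 103 + 13 \left(-10\right) = 103 - 130 = -27$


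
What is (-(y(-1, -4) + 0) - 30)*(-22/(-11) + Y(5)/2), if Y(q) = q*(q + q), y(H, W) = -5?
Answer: -675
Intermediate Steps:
Y(q) = 2*q² (Y(q) = q*(2*q) = 2*q²)
(-(y(-1, -4) + 0) - 30)*(-22/(-11) + Y(5)/2) = (-(-5 + 0) - 30)*(-22/(-11) + (2*5²)/2) = (-1*(-5) - 30)*(-22*(-1/11) + (2*25)*(½)) = (5 - 30)*(2 + 50*(½)) = -25*(2 + 25) = -25*27 = -675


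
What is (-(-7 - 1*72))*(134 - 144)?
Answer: -790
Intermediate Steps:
(-(-7 - 1*72))*(134 - 144) = -(-7 - 72)*(-10) = -1*(-79)*(-10) = 79*(-10) = -790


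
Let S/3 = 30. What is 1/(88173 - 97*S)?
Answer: 1/79443 ≈ 1.2588e-5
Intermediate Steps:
S = 90 (S = 3*30 = 90)
1/(88173 - 97*S) = 1/(88173 - 97*90) = 1/(88173 - 8730) = 1/79443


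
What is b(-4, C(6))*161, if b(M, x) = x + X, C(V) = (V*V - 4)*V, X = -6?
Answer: 29946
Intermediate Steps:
C(V) = V*(-4 + V²) (C(V) = (V² - 4)*V = (-4 + V²)*V = V*(-4 + V²))
b(M, x) = -6 + x (b(M, x) = x - 6 = -6 + x)
b(-4, C(6))*161 = (-6 + 6*(-4 + 6²))*161 = (-6 + 6*(-4 + 36))*161 = (-6 + 6*32)*161 = (-6 + 192)*161 = 186*161 = 29946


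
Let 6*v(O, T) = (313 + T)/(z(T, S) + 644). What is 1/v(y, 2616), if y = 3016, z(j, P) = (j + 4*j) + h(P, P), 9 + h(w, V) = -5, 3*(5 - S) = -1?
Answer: 82260/2929 ≈ 28.085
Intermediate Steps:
S = 16/3 (S = 5 - ⅓*(-1) = 5 + ⅓ = 16/3 ≈ 5.3333)
h(w, V) = -14 (h(w, V) = -9 - 5 = -14)
z(j, P) = -14 + 5*j (z(j, P) = (j + 4*j) - 14 = 5*j - 14 = -14 + 5*j)
v(O, T) = (313 + T)/(6*(630 + 5*T)) (v(O, T) = ((313 + T)/((-14 + 5*T) + 644))/6 = ((313 + T)/(630 + 5*T))/6 = (313 + T)/(6*(630 + 5*T)))
1/v(y, 2616) = 1/((313 + 2616)/(30*(126 + 2616))) = 1/((1/30)*2929/2742) = 1/((1/30)*(1/2742)*2929) = 1/(2929/82260) = 82260/2929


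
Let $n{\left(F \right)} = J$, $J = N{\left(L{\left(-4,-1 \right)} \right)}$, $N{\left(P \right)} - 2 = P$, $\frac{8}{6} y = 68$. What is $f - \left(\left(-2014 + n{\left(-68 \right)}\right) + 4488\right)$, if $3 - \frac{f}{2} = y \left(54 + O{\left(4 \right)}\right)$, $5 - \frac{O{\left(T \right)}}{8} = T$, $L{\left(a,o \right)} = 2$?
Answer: $-8796$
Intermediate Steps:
$y = 51$ ($y = \frac{3}{4} \cdot 68 = 51$)
$N{\left(P \right)} = 2 + P$
$O{\left(T \right)} = 40 - 8 T$
$J = 4$ ($J = 2 + 2 = 4$)
$n{\left(F \right)} = 4$
$f = -6318$ ($f = 6 - 2 \cdot 51 \left(54 + \left(40 - 32\right)\right) = 6 - 2 \cdot 51 \left(54 + 8\right) = 6 - 2 \cdot 51 \cdot 62 = 6 - 6324 = -6318$)
$f - \left(\left(-2014 + n{\left(-68 \right)}\right) + 4488\right) = -6318 - \left(\left(-2014 + 4\right) + 4488\right) = -6318 - \left(-2010 + 4488\right) = -6318 - 2478 = -8796$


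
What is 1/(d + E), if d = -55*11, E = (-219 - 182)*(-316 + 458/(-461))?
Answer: 461/58320829 ≈ 7.9046e-6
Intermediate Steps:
E = 58599734/461 (E = -401*(-316 + 458*(-1/461)) = -401*(-316 - 458/461) = -401*(-146134/461) = 58599734/461 ≈ 1.2711e+5)
d = -605
1/(d + E) = 1/(-605 + 58599734/461) = 1/(58320829/461) = 461/58320829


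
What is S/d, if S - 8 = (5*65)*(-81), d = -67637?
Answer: 26317/67637 ≈ 0.38909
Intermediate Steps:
S = -26317 (S = 8 + (5*65)*(-81) = 8 + 325*(-81) = 8 - 26325 = -26317)
S/d = -26317/(-67637) = -26317*(-1/67637) = 26317/67637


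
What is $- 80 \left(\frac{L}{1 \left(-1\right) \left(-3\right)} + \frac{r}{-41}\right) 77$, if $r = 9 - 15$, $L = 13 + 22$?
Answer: $- \frac{8950480}{123} \approx -72768.0$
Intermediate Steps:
$L = 35$
$r = -6$ ($r = 9 - 15 = -6$)
$- 80 \left(\frac{L}{1 \left(-1\right) \left(-3\right)} + \frac{r}{-41}\right) 77 = - 80 \left(\frac{35}{1 \left(-1\right) \left(-3\right)} - \frac{6}{-41}\right) 77 = - 80 \left(\frac{35}{\left(-1\right) \left(-3\right)} - - \frac{6}{41}\right) 77 = - 80 \left(\frac{35}{3} + \frac{6}{41}\right) 77 = \left(-80\right) \frac{1453}{123} \cdot 77 = \left(- \frac{116240}{123}\right) 77 = - \frac{8950480}{123}$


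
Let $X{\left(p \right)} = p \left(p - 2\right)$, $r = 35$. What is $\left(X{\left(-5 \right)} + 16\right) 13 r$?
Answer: $23205$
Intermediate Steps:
$X{\left(p \right)} = p \left(-2 + p\right)$
$\left(X{\left(-5 \right)} + 16\right) 13 r = \left(- 5 \left(-2 - 5\right) + 16\right) 13 \cdot 35 = \left(\left(-5\right) \left(-7\right) + 16\right) 13 \cdot 35 = \left(35 + 16\right) 13 \cdot 35 = 51 \cdot 13 \cdot 35 = 663 \cdot 35 = 23205$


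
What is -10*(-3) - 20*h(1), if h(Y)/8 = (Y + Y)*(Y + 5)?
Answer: -1890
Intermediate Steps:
h(Y) = 16*Y*(5 + Y) (h(Y) = 8*((Y + Y)*(Y + 5)) = 8*((2*Y)*(5 + Y)) = 8*(2*Y*(5 + Y)) = 16*Y*(5 + Y))
-10*(-3) - 20*h(1) = -10*(-3) - 320*(5 + 1) = 30 - 320*6 = 30 - 20*96 = 30 - 1920 = -1890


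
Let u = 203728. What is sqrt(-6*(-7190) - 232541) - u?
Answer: -203728 + I*sqrt(189401) ≈ -2.0373e+5 + 435.2*I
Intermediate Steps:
sqrt(-6*(-7190) - 232541) - u = sqrt(-6*(-7190) - 232541) - 1*203728 = sqrt(43140 - 232541) - 203728 = sqrt(-189401) - 203728 = I*sqrt(189401) - 203728 = -203728 + I*sqrt(189401)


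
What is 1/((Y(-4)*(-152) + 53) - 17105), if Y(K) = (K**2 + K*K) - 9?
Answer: -1/20548 ≈ -4.8667e-5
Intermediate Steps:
Y(K) = -9 + 2*K**2 (Y(K) = (K**2 + K**2) - 9 = 2*K**2 - 9 = -9 + 2*K**2)
1/((Y(-4)*(-152) + 53) - 17105) = 1/(((-9 + 2*(-4)**2)*(-152) + 53) - 17105) = 1/(((-9 + 2*16)*(-152) + 53) - 17105) = 1/(((-9 + 32)*(-152) + 53) - 17105) = 1/((23*(-152) + 53) - 17105) = 1/((-3496 + 53) - 17105) = 1/(-3443 - 17105) = 1/(-20548) = -1/20548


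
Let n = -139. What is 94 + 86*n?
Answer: -11860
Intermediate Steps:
94 + 86*n = 94 + 86*(-139) = 94 - 11954 = -11860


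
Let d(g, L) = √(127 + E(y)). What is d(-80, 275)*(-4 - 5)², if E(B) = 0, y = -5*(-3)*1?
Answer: 81*√127 ≈ 912.82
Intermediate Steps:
y = 15 (y = 15*1 = 15)
d(g, L) = √127 (d(g, L) = √(127 + 0) = √127)
d(-80, 275)*(-4 - 5)² = √127*(-4 - 5)² = √127*(-9)² = √127*81 = 81*√127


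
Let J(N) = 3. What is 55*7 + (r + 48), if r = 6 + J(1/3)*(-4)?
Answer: 427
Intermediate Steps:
r = -6 (r = 6 + 3*(-4) = 6 - 12 = -6)
55*7 + (r + 48) = 55*7 + (-6 + 48) = 385 + 42 = 427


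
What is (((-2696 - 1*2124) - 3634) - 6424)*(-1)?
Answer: 14878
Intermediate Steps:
(((-2696 - 1*2124) - 3634) - 6424)*(-1) = (((-2696 - 2124) - 3634) - 6424)*(-1) = ((-4820 - 3634) - 6424)*(-1) = (-8454 - 6424)*(-1) = -14878*(-1) = 14878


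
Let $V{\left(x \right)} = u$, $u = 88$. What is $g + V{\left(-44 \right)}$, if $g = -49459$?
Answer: $-49371$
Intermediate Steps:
$V{\left(x \right)} = 88$
$g + V{\left(-44 \right)} = -49459 + 88 = -49371$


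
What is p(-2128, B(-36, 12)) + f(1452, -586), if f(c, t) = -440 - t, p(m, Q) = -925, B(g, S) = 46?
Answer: -779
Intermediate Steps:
p(-2128, B(-36, 12)) + f(1452, -586) = -925 + (-440 - 1*(-586)) = -925 + (-440 + 586) = -925 + 146 = -779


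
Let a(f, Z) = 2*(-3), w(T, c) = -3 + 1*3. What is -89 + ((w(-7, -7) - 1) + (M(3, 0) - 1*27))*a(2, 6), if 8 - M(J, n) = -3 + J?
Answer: 31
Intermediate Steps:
M(J, n) = 11 - J (M(J, n) = 8 - (-3 + J) = 8 + (3 - J) = 11 - J)
w(T, c) = 0 (w(T, c) = -3 + 3 = 0)
a(f, Z) = -6
-89 + ((w(-7, -7) - 1) + (M(3, 0) - 1*27))*a(2, 6) = -89 + ((0 - 1) + ((11 - 1*3) - 1*27))*(-6) = -89 + (-1 + ((11 - 3) - 27))*(-6) = -89 + (-1 + (8 - 27))*(-6) = -89 + (-1 - 19)*(-6) = -89 - 20*(-6) = -89 + 120 = 31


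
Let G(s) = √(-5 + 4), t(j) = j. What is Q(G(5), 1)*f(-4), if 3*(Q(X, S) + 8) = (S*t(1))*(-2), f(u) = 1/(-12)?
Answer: 13/18 ≈ 0.72222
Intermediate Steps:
f(u) = -1/12
G(s) = I (G(s) = √(-1) = I)
Q(X, S) = -8 - 2*S/3 (Q(X, S) = -8 + ((S*1)*(-2))/3 = -8 + (S*(-2))/3 = -8 + (-2*S)/3 = -8 - 2*S/3)
Q(G(5), 1)*f(-4) = (-8 - ⅔*1)*(-1/12) = (-8 - ⅔)*(-1/12) = -26/3*(-1/12) = 13/18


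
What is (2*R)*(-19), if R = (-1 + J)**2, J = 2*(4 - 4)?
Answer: -38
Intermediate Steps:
J = 0 (J = 2*0 = 0)
R = 1 (R = (-1 + 0)**2 = (-1)**2 = 1)
(2*R)*(-19) = (2*1)*(-19) = 2*(-19) = -38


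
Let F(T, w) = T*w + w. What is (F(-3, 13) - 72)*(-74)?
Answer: 7252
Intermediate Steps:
F(T, w) = w + T*w
(F(-3, 13) - 72)*(-74) = (13*(1 - 3) - 72)*(-74) = (13*(-2) - 72)*(-74) = (-26 - 72)*(-74) = -98*(-74) = 7252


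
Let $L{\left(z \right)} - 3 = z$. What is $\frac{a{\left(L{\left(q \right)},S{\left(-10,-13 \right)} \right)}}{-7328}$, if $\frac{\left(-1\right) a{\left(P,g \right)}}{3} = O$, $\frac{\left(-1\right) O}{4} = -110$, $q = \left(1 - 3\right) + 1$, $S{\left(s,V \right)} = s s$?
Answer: $\frac{165}{916} \approx 0.18013$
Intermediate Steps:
$S{\left(s,V \right)} = s^{2}$
$q = -1$ ($q = -2 + 1 = -1$)
$O = 440$ ($O = \left(-4\right) \left(-110\right) = 440$)
$L{\left(z \right)} = 3 + z$
$a{\left(P,g \right)} = -1320$ ($a{\left(P,g \right)} = \left(-3\right) 440 = -1320$)
$\frac{a{\left(L{\left(q \right)},S{\left(-10,-13 \right)} \right)}}{-7328} = - \frac{1320}{-7328} = \left(-1320\right) \left(- \frac{1}{7328}\right) = \frac{165}{916}$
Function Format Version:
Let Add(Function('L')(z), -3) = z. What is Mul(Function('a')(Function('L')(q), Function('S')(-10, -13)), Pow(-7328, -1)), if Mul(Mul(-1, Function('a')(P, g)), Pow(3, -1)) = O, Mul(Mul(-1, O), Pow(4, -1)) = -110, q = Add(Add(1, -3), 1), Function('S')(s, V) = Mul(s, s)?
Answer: Rational(165, 916) ≈ 0.18013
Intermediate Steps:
Function('S')(s, V) = Pow(s, 2)
q = -1 (q = Add(-2, 1) = -1)
O = 440 (O = Mul(-4, -110) = 440)
Function('L')(z) = Add(3, z)
Function('a')(P, g) = -1320 (Function('a')(P, g) = Mul(-3, 440) = -1320)
Mul(Function('a')(Function('L')(q), Function('S')(-10, -13)), Pow(-7328, -1)) = Mul(-1320, Pow(-7328, -1)) = Mul(-1320, Rational(-1, 7328)) = Rational(165, 916)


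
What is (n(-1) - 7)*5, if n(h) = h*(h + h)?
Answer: -25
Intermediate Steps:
n(h) = 2*h**2 (n(h) = h*(2*h) = 2*h**2)
(n(-1) - 7)*5 = (2*(-1)**2 - 7)*5 = (2*1 - 7)*5 = (2 - 7)*5 = -5*5 = -25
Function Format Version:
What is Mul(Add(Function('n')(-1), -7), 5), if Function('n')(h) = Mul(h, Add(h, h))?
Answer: -25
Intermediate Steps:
Function('n')(h) = Mul(2, Pow(h, 2)) (Function('n')(h) = Mul(h, Mul(2, h)) = Mul(2, Pow(h, 2)))
Mul(Add(Function('n')(-1), -7), 5) = Mul(Add(Mul(2, Pow(-1, 2)), -7), 5) = Mul(Add(Mul(2, 1), -7), 5) = Mul(Add(2, -7), 5) = Mul(-5, 5) = -25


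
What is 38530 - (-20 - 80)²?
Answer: 28530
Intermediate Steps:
38530 - (-20 - 80)² = 38530 - 1*(-100)² = 38530 - 1*10000 = 38530 - 10000 = 28530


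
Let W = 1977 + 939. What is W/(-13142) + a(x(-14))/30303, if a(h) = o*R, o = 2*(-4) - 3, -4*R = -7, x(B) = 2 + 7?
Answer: -25319009/113783436 ≈ -0.22252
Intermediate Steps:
x(B) = 9
W = 2916
R = 7/4 (R = -¼*(-7) = 7/4 ≈ 1.7500)
o = -11 (o = -8 - 3 = -11)
a(h) = -77/4 (a(h) = -11*7/4 = -77/4)
W/(-13142) + a(x(-14))/30303 = 2916/(-13142) - 77/4/30303 = 2916*(-1/13142) - 77/4*1/30303 = -1458/6571 - 11/17316 = -25319009/113783436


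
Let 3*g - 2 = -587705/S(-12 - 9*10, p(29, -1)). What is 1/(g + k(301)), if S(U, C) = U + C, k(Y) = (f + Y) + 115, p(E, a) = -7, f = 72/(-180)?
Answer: 1635/3619121 ≈ 0.00045177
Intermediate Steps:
f = -2/5 (f = 72*(-1/180) = -2/5 ≈ -0.40000)
k(Y) = 573/5 + Y (k(Y) = (-2/5 + Y) + 115 = 573/5 + Y)
S(U, C) = C + U
g = 587923/327 (g = 2/3 + (-587705/(-7 + (-12 - 9*10)))/3 = 2/3 + (-587705/(-7 + (-12 - 90)))/3 = 2/3 + (-587705/(-7 - 102))/3 = 2/3 + (-587705/(-109))/3 = 2/3 + (-587705*(-1/109))/3 = 2/3 + (1/3)*(587705/109) = 2/3 + 587705/327 = 587923/327 ≈ 1797.9)
1/(g + k(301)) = 1/(587923/327 + (573/5 + 301)) = 1/(587923/327 + 2078/5) = 1/(3619121/1635) = 1635/3619121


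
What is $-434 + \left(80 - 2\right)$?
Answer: $-356$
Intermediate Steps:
$-434 + \left(80 - 2\right) = -434 + 78 = -356$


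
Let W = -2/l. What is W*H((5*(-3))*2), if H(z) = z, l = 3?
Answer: 20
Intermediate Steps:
W = -⅔ (W = -2/3 = -2*⅓ = -⅔ ≈ -0.66667)
W*H((5*(-3))*2) = -2*5*(-3)*2/3 = -(-10)*2 = -⅔*(-30) = 20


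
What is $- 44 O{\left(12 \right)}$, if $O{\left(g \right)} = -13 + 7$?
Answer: $264$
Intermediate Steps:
$O{\left(g \right)} = -6$
$- 44 O{\left(12 \right)} = \left(-44\right) \left(-6\right) = 264$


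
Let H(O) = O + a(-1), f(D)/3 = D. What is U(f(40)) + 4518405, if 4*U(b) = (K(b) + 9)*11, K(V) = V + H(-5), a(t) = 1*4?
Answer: 4518757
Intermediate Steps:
f(D) = 3*D
a(t) = 4
H(O) = 4 + O (H(O) = O + 4 = 4 + O)
K(V) = -1 + V (K(V) = V + (4 - 5) = V - 1 = -1 + V)
U(b) = 22 + 11*b/4 (U(b) = (((-1 + b) + 9)*11)/4 = ((8 + b)*11)/4 = (88 + 11*b)/4 = 22 + 11*b/4)
U(f(40)) + 4518405 = (22 + 11*(3*40)/4) + 4518405 = (22 + (11/4)*120) + 4518405 = (22 + 330) + 4518405 = 352 + 4518405 = 4518757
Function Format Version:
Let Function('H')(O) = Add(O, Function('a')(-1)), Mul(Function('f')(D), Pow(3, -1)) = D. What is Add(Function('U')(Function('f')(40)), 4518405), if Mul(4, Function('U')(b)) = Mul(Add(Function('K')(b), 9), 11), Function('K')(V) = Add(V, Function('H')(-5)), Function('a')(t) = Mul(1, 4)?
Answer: 4518757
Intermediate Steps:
Function('f')(D) = Mul(3, D)
Function('a')(t) = 4
Function('H')(O) = Add(4, O) (Function('H')(O) = Add(O, 4) = Add(4, O))
Function('K')(V) = Add(-1, V) (Function('K')(V) = Add(V, Add(4, -5)) = Add(V, -1) = Add(-1, V))
Function('U')(b) = Add(22, Mul(Rational(11, 4), b)) (Function('U')(b) = Mul(Rational(1, 4), Mul(Add(Add(-1, b), 9), 11)) = Mul(Rational(1, 4), Mul(Add(8, b), 11)) = Mul(Rational(1, 4), Add(88, Mul(11, b))) = Add(22, Mul(Rational(11, 4), b)))
Add(Function('U')(Function('f')(40)), 4518405) = Add(Add(22, Mul(Rational(11, 4), Mul(3, 40))), 4518405) = Add(Add(22, Mul(Rational(11, 4), 120)), 4518405) = Add(Add(22, 330), 4518405) = Add(352, 4518405) = 4518757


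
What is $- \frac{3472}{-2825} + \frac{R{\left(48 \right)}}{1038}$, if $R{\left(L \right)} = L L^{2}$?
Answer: $\frac{52671056}{488725} \approx 107.77$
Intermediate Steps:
$R{\left(L \right)} = L^{3}$
$- \frac{3472}{-2825} + \frac{R{\left(48 \right)}}{1038} = - \frac{3472}{-2825} + \frac{48^{3}}{1038} = \left(-3472\right) \left(- \frac{1}{2825}\right) + 110592 \cdot \frac{1}{1038} = \frac{3472}{2825} + \frac{18432}{173} = \frac{52671056}{488725}$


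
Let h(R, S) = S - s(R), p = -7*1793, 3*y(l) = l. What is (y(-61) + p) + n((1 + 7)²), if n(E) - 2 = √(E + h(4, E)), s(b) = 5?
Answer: -37708/3 + √123 ≈ -12558.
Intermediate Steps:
y(l) = l/3
p = -12551
h(R, S) = -5 + S (h(R, S) = S - 1*5 = S - 5 = -5 + S)
n(E) = 2 + √(-5 + 2*E) (n(E) = 2 + √(E + (-5 + E)) = 2 + √(-5 + 2*E))
(y(-61) + p) + n((1 + 7)²) = ((⅓)*(-61) - 12551) + (2 + √(-5 + 2*(1 + 7)²)) = (-61/3 - 12551) + (2 + √(-5 + 2*8²)) = -37714/3 + (2 + √(-5 + 2*64)) = -37714/3 + (2 + √(-5 + 128)) = -37714/3 + (2 + √123) = -37708/3 + √123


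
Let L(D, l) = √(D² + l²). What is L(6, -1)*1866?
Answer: 1866*√37 ≈ 11350.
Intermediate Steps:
L(6, -1)*1866 = √(6² + (-1)²)*1866 = √(36 + 1)*1866 = √37*1866 = 1866*√37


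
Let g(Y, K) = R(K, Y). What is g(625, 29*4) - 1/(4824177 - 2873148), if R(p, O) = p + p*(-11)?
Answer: -2263193641/1951029 ≈ -1160.0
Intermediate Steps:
R(p, O) = -10*p (R(p, O) = p - 11*p = -10*p)
g(Y, K) = -10*K
g(625, 29*4) - 1/(4824177 - 2873148) = -290*4 - 1/(4824177 - 2873148) = -10*116 - 1/1951029 = -1160 - 1*1/1951029 = -1160 - 1/1951029 = -2263193641/1951029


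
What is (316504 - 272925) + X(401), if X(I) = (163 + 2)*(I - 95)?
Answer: 94069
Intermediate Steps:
X(I) = -15675 + 165*I (X(I) = 165*(-95 + I) = -15675 + 165*I)
(316504 - 272925) + X(401) = (316504 - 272925) + (-15675 + 165*401) = 43579 + (-15675 + 66165) = 43579 + 50490 = 94069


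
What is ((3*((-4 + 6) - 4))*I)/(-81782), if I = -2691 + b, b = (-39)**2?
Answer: -3510/40891 ≈ -0.085838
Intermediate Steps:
b = 1521
I = -1170 (I = -2691 + 1521 = -1170)
((3*((-4 + 6) - 4))*I)/(-81782) = ((3*((-4 + 6) - 4))*(-1170))/(-81782) = ((3*(2 - 4))*(-1170))*(-1/81782) = ((3*(-2))*(-1170))*(-1/81782) = -6*(-1170)*(-1/81782) = 7020*(-1/81782) = -3510/40891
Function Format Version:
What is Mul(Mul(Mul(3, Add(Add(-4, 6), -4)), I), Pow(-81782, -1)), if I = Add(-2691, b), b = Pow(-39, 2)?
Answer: Rational(-3510, 40891) ≈ -0.085838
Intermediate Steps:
b = 1521
I = -1170 (I = Add(-2691, 1521) = -1170)
Mul(Mul(Mul(3, Add(Add(-4, 6), -4)), I), Pow(-81782, -1)) = Mul(Mul(Mul(3, Add(Add(-4, 6), -4)), -1170), Pow(-81782, -1)) = Mul(Mul(Mul(3, Add(2, -4)), -1170), Rational(-1, 81782)) = Mul(Mul(Mul(3, -2), -1170), Rational(-1, 81782)) = Mul(Mul(-6, -1170), Rational(-1, 81782)) = Mul(7020, Rational(-1, 81782)) = Rational(-3510, 40891)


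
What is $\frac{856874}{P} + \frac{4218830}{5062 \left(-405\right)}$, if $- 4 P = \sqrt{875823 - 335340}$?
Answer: $- \frac{421883}{205011} - \frac{3427496 \sqrt{540483}}{540483} \approx -4664.2$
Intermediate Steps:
$P = - \frac{\sqrt{540483}}{4}$ ($P = - \frac{\sqrt{875823 - 335340}}{4} = - \frac{\sqrt{540483}}{4} \approx -183.79$)
$\frac{856874}{P} + \frac{4218830}{5062 \left(-405\right)} = \frac{856874}{\left(- \frac{1}{4}\right) \sqrt{540483}} + \frac{4218830}{5062 \left(-405\right)} = 856874 \left(- \frac{4 \sqrt{540483}}{540483}\right) + \frac{4218830}{-2050110} = - \frac{3427496 \sqrt{540483}}{540483} + 4218830 \left(- \frac{1}{2050110}\right) = - \frac{3427496 \sqrt{540483}}{540483} - \frac{421883}{205011} = - \frac{421883}{205011} - \frac{3427496 \sqrt{540483}}{540483}$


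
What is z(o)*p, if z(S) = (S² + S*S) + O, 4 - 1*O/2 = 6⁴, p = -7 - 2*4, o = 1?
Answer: 38730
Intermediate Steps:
p = -15 (p = -7 - 8 = -15)
O = -2584 (O = 8 - 2*6⁴ = 8 - 2*1296 = 8 - 2592 = -2584)
z(S) = -2584 + 2*S² (z(S) = (S² + S*S) - 2584 = (S² + S²) - 2584 = 2*S² - 2584 = -2584 + 2*S²)
z(o)*p = (-2584 + 2*1²)*(-15) = (-2584 + 2*1)*(-15) = (-2584 + 2)*(-15) = -2582*(-15) = 38730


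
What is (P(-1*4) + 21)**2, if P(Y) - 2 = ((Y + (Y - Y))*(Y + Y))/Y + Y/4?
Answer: 196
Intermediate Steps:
P(Y) = 2 + 9*Y/4 (P(Y) = 2 + (((Y + (Y - Y))*(Y + Y))/Y + Y/4) = 2 + (((Y + 0)*(2*Y))/Y + Y*(1/4)) = 2 + ((Y*(2*Y))/Y + Y/4) = 2 + ((2*Y**2)/Y + Y/4) = 2 + (2*Y + Y/4) = 2 + 9*Y/4)
(P(-1*4) + 21)**2 = ((2 + 9*(-1*4)/4) + 21)**2 = ((2 + (9/4)*(-4)) + 21)**2 = ((2 - 9) + 21)**2 = (-7 + 21)**2 = 14**2 = 196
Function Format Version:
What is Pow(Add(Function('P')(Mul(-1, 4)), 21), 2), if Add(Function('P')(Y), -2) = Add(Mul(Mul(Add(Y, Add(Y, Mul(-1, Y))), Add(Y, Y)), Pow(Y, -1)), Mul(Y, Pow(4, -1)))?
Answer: 196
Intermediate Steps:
Function('P')(Y) = Add(2, Mul(Rational(9, 4), Y)) (Function('P')(Y) = Add(2, Add(Mul(Mul(Add(Y, Add(Y, Mul(-1, Y))), Add(Y, Y)), Pow(Y, -1)), Mul(Y, Pow(4, -1)))) = Add(2, Add(Mul(Mul(Add(Y, 0), Mul(2, Y)), Pow(Y, -1)), Mul(Y, Rational(1, 4)))) = Add(2, Add(Mul(Mul(Y, Mul(2, Y)), Pow(Y, -1)), Mul(Rational(1, 4), Y))) = Add(2, Add(Mul(Mul(2, Pow(Y, 2)), Pow(Y, -1)), Mul(Rational(1, 4), Y))) = Add(2, Add(Mul(2, Y), Mul(Rational(1, 4), Y))) = Add(2, Mul(Rational(9, 4), Y)))
Pow(Add(Function('P')(Mul(-1, 4)), 21), 2) = Pow(Add(Add(2, Mul(Rational(9, 4), Mul(-1, 4))), 21), 2) = Pow(Add(Add(2, Mul(Rational(9, 4), -4)), 21), 2) = Pow(Add(Add(2, -9), 21), 2) = Pow(Add(-7, 21), 2) = Pow(14, 2) = 196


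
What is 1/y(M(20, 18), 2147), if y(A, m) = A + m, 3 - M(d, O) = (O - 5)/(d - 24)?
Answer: 4/8613 ≈ 0.00046441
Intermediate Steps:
M(d, O) = 3 - (-5 + O)/(-24 + d) (M(d, O) = 3 - (O - 5)/(d - 24) = 3 - (-5 + O)/(-24 + d))
1/y(M(20, 18), 2147) = 1/((-67 - 1*18 + 3*20)/(-24 + 20) + 2147) = 1/((-67 - 18 + 60)/(-4) + 2147) = 1/(-¼*(-25) + 2147) = 1/(25/4 + 2147) = 1/(8613/4) = 4/8613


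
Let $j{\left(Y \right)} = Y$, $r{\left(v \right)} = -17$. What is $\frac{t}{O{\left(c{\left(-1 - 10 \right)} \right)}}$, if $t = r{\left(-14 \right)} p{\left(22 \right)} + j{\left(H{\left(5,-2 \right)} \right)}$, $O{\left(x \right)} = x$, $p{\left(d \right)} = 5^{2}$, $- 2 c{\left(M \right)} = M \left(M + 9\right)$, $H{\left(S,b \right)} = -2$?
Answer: $\frac{427}{11} \approx 38.818$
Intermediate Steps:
$c{\left(M \right)} = - \frac{M \left(9 + M\right)}{2}$ ($c{\left(M \right)} = - \frac{M \left(M + 9\right)}{2} = - \frac{M \left(9 + M\right)}{2}$)
$p{\left(d \right)} = 25$
$t = -427$ ($t = \left(-17\right) 25 - 2 = -425 - 2 = -427$)
$\frac{t}{O{\left(c{\left(-1 - 10 \right)} \right)}} = - \frac{427}{\left(- \frac{1}{2}\right) \left(-1 - 10\right) \left(9 - 11\right)} = - \frac{427}{\left(- \frac{1}{2}\right) \left(-11\right) \left(9 - 11\right)} = - \frac{427}{\left(- \frac{1}{2}\right) \left(-11\right) \left(-2\right)} = - \frac{427}{-11} = \left(-427\right) \left(- \frac{1}{11}\right) = \frac{427}{11}$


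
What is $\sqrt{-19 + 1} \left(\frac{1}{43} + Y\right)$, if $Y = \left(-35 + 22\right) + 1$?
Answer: $- \frac{1545 i \sqrt{2}}{43} \approx - 50.813 i$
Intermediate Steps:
$Y = -12$ ($Y = -13 + 1 = -12$)
$\sqrt{-19 + 1} \left(\frac{1}{43} + Y\right) = \sqrt{-19 + 1} \left(\frac{1}{43} - 12\right) = \sqrt{-18} \left(\frac{1}{43} - 12\right) = 3 i \sqrt{2} \left(- \frac{515}{43}\right) = - \frac{1545 i \sqrt{2}}{43}$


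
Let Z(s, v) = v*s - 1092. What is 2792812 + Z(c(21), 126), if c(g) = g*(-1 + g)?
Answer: 2844640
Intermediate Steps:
Z(s, v) = -1092 + s*v (Z(s, v) = s*v - 1092 = -1092 + s*v)
2792812 + Z(c(21), 126) = 2792812 + (-1092 + (21*(-1 + 21))*126) = 2792812 + (-1092 + (21*20)*126) = 2792812 + (-1092 + 420*126) = 2792812 + (-1092 + 52920) = 2792812 + 51828 = 2844640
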